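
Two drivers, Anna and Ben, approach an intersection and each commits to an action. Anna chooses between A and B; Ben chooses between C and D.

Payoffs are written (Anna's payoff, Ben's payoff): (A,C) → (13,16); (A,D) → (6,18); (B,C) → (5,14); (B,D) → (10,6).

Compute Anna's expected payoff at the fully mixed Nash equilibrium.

First find q, the probability Ben plays C, from Anna's indifference between A and B: 13q + 6(1−q) = 5q + 10(1−q), giving q = 1/3.
Since Anna is indifferent in equilibrium, Anna's expected payoff equals the payoff from either row against (1/3, 2/3). Using A: 13(1/3) + 6(2/3) = 25/3.

25/3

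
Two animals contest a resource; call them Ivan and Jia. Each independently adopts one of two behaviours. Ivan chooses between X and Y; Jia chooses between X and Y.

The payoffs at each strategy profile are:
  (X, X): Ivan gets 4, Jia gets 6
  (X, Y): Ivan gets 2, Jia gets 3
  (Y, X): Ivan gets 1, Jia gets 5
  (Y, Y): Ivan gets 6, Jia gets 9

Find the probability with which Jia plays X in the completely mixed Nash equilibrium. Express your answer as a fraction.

4/7

Let c be the probability that Jia plays X. In a completely mixed equilibrium, Ivan must be indifferent between X and Y.
Ivan's expected payoff from X is 4c + 2(1−c); from Y it is c + 6(1−c).
Setting these equal: 2c + 2 = −5c + 6, so c = 4/7.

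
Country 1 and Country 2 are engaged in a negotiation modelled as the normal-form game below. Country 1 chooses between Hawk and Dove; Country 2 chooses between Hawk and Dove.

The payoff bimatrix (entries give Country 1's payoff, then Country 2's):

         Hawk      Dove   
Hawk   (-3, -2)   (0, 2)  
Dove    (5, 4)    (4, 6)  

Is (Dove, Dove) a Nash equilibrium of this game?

At (Dove, Dove), Country 1 earns 4; switching to Hawk would give 0, so Country 1 has no profitable deviation.
Country 2 earns 6; switching to Hawk would give 4, so Country 2 has no profitable deviation.
Neither player can gain by a unilateral deviation, so this profile is a Nash equilibrium.

Yes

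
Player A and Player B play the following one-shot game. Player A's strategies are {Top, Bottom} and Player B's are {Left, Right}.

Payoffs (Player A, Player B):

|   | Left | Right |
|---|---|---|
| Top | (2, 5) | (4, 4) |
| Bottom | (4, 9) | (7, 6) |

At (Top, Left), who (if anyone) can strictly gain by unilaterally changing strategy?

Player A at (Top, Left) earns 2; deviating to Bottom yields 4 — a strict improvement.
Player B earns 5; deviating to Right yields 4 — not better.
Only Player A has a strictly profitable deviation.

Player A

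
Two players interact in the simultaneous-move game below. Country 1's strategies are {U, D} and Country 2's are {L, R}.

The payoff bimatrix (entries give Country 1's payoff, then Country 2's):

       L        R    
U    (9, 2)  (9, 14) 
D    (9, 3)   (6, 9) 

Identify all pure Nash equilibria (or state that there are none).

(U, L): Country 2 prefers R (14 > 2) — not an equilibrium.
(U, R): Country 1 gets 9 ≥ 6 from D, and Country 2 gets 14 ≥ 2 from L — Nash equilibrium.
(D, L): Country 2 prefers R (9 > 3) — not an equilibrium.
(D, R): Country 1 prefers U (9 > 6) — not an equilibrium.

(U, R)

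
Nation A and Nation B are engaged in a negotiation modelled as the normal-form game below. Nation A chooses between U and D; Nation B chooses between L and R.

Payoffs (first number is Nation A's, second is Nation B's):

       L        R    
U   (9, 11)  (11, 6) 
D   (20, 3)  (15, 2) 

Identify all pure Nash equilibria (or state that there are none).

(U, L): Nation A prefers D (20 > 9) — not an equilibrium.
(U, R): Nation A prefers D (15 > 11); Nation B prefers L (11 > 6) — not an equilibrium.
(D, L): Nation A gets 20 ≥ 9 from U, and Nation B gets 3 ≥ 2 from R — Nash equilibrium.
(D, R): Nation B prefers L (3 > 2) — not an equilibrium.

(D, L)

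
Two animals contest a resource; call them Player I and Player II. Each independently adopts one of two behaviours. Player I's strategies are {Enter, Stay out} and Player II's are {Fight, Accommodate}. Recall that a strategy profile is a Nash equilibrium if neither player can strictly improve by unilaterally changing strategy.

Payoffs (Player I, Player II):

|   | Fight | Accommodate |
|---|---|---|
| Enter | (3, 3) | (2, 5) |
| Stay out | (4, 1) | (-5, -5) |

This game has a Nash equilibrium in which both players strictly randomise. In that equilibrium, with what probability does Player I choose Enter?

Let p be the probability that Player I plays Enter. In a completely mixed equilibrium, Player II must be indifferent between Fight and Accommodate.
Player II's expected payoff from Fight is 3p + (1−p); from Accommodate it is 5p − 5(1−p).
Setting these equal: 2p + 1 = 10p − 5, so p = 3/4.

3/4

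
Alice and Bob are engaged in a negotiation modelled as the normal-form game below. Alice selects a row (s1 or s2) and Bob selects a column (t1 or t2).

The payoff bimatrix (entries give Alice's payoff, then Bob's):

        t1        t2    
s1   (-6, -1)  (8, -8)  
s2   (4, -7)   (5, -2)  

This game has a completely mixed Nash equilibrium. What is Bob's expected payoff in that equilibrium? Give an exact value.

-9/2

First find p, the probability Alice plays s1, from Bob's indifference between t1 and t2: −p − 7(1−p) = −8p − 2(1−p), giving p = 5/12.
Since Bob is indifferent in equilibrium, Bob's expected payoff equals the payoff from either column against (5/12, 7/12). Using t1: −(5/12) − 7(7/12) = -9/2.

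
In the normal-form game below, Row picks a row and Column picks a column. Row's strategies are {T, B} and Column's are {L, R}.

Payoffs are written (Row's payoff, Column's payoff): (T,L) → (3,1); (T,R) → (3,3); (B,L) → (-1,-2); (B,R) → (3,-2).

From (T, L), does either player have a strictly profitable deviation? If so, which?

Column

Row at (T, L) earns 3; deviating to B yields -1 — not better.
Column earns 1; deviating to R yields 3 — a strict improvement.
Only Column has a strictly profitable deviation.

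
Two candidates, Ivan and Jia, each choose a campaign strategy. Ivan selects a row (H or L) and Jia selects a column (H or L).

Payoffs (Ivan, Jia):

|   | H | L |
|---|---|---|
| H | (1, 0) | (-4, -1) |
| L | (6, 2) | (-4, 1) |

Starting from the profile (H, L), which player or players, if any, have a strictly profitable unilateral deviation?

Jia

Ivan at (H, L) earns -4; deviating to L yields -4 — not better.
Jia earns -1; deviating to H yields 0 — a strict improvement.
Only Jia has a strictly profitable deviation.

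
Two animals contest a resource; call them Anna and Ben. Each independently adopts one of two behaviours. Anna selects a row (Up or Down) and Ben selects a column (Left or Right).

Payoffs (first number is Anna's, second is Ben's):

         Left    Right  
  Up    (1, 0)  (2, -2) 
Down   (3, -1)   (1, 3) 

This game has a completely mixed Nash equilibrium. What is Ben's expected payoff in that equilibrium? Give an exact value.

-1/3

First find p, the probability Anna plays Up, from Ben's indifference between Left and Right: −(1−p) = −2p + 3(1−p), giving p = 2/3.
Since Ben is indifferent in equilibrium, Ben's expected payoff equals the payoff from either column against (2/3, 1/3). Using Left: −(1/3) = -1/3.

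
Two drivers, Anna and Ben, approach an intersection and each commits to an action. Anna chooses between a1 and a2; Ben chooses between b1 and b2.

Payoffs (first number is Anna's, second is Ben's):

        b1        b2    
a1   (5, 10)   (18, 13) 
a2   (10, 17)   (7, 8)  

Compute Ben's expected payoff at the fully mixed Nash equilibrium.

First find x, the probability Anna plays a1, from Ben's indifference between b1 and b2: 10x + 17(1−x) = 13x + 8(1−x), giving x = 3/4.
Since Ben is indifferent in equilibrium, Ben's expected payoff equals the payoff from either column against (3/4, 1/4). Using b1: 10(3/4) + 17(1/4) = 47/4.

47/4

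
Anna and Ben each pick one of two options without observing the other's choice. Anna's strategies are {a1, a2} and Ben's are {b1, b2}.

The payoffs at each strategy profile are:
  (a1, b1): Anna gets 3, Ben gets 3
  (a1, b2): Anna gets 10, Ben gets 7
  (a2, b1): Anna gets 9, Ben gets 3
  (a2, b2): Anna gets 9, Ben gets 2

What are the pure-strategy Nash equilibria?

(a1, b1): Anna prefers a2 (9 > 3); Ben prefers b2 (7 > 3) — not an equilibrium.
(a1, b2): Anna gets 10 ≥ 9 from a2, and Ben gets 7 ≥ 3 from b1 — Nash equilibrium.
(a2, b1): Anna gets 9 ≥ 3 from a1, and Ben gets 3 ≥ 2 from b2 — Nash equilibrium.
(a2, b2): Anna prefers a1 (10 > 9); Ben prefers b1 (3 > 2) — not an equilibrium.

(a1, b2) and (a2, b1)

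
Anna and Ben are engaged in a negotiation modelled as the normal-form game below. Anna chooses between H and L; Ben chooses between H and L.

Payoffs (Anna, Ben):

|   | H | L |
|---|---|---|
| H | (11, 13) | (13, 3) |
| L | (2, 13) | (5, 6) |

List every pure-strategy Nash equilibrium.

(H, H)

(H, H): Anna gets 11 ≥ 2 from L, and Ben gets 13 ≥ 3 from L — Nash equilibrium.
(H, L): Ben prefers H (13 > 3) — not an equilibrium.
(L, H): Anna prefers H (11 > 2) — not an equilibrium.
(L, L): Anna prefers H (13 > 5); Ben prefers H (13 > 6) — not an equilibrium.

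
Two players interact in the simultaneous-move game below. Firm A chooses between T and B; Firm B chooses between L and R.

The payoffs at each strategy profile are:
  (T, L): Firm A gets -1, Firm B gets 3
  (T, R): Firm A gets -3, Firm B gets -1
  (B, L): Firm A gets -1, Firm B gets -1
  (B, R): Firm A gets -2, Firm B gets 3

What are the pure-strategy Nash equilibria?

(T, L) and (B, R)

(T, L): Firm A gets -1 ≥ -1 from B, and Firm B gets 3 ≥ -1 from R — Nash equilibrium.
(T, R): Firm A prefers B (-2 > -3); Firm B prefers L (3 > -1) — not an equilibrium.
(B, L): Firm B prefers R (3 > -1) — not an equilibrium.
(B, R): Firm A gets -2 ≥ -3 from T, and Firm B gets 3 ≥ -1 from L — Nash equilibrium.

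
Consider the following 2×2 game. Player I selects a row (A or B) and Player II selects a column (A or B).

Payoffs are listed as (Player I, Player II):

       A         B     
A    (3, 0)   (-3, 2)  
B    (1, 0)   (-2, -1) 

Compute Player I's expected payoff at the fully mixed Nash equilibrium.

-1

First find q, the probability Player II plays A, from Player I's indifference between A and B: 3q − 3(1−q) = q − 2(1−q), giving q = 1/3.
Since Player I is indifferent in equilibrium, Player I's expected payoff equals the payoff from either row against (1/3, 2/3). Using A: 3(1/3) − 3(2/3) = -1.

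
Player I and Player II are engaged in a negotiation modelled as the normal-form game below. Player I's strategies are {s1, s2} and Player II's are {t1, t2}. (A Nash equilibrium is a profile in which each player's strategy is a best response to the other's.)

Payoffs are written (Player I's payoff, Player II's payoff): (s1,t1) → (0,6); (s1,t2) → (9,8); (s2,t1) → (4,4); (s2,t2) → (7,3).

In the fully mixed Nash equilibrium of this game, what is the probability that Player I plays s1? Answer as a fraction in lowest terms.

Let p be the probability that Player I plays s1. In a completely mixed equilibrium, Player II must be indifferent between t1 and t2.
Player II's expected payoff from t1 is 6p + 4(1−p); from t2 it is 8p + 3(1−p).
Setting these equal: 2p + 4 = 5p + 3, so p = 1/3.

1/3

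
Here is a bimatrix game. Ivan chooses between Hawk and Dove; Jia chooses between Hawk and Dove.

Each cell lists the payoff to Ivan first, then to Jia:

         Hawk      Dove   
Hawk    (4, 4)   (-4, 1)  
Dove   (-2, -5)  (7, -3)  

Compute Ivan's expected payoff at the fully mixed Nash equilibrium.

20/17

First find q, the probability Jia plays Hawk, from Ivan's indifference between Hawk and Dove: 4q − 4(1−q) = −2q + 7(1−q), giving q = 11/17.
Since Ivan is indifferent in equilibrium, Ivan's expected payoff equals the payoff from either row against (11/17, 6/17). Using Hawk: 4(11/17) − 4(6/17) = 20/17.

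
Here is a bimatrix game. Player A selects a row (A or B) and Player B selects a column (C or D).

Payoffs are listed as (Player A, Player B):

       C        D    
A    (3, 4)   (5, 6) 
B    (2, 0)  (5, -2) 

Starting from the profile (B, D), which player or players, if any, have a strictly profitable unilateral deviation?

Player B

Player A at (B, D) earns 5; deviating to A yields 5 — not better.
Player B earns -2; deviating to C yields 0 — a strict improvement.
Only Player B has a strictly profitable deviation.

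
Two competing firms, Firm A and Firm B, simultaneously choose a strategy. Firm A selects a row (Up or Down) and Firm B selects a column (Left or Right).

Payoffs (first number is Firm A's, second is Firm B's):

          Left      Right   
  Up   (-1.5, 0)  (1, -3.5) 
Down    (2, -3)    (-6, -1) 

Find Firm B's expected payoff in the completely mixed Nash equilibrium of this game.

First find p, the probability Firm A plays Up, from Firm B's indifference between Left and Right: −3(1−p) = −3.5p − (1−p), giving p = 4/11.
Since Firm B is indifferent in equilibrium, Firm B's expected payoff equals the payoff from either column against (4/11, 7/11). Using Left: −3(7/11) = -21/11.

-21/11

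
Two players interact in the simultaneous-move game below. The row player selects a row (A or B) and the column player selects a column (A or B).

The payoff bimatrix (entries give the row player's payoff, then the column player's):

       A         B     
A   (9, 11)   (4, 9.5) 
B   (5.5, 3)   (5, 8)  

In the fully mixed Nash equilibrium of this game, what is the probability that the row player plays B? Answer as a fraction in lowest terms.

Let p be the probability that the row player plays A. In a completely mixed equilibrium, the column player must be indifferent between A and B.
The column player's expected payoff from A is 11p + 3(1−p); from B it is 9.5p + 8(1−p).
Setting these equal: 8p + 3 = 1.5p + 8, so p = 10/13.
Therefore the row player plays B with probability 1 − 10/13 = 3/13.

3/13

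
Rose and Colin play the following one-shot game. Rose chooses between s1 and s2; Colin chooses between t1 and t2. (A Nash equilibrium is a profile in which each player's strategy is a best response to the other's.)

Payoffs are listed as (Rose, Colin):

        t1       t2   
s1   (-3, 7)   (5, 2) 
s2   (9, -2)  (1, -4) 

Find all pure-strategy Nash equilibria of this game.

(s1, t1): Rose prefers s2 (9 > -3) — not an equilibrium.
(s1, t2): Colin prefers t1 (7 > 2) — not an equilibrium.
(s2, t1): Rose gets 9 ≥ -3 from s1, and Colin gets -2 ≥ -4 from t2 — Nash equilibrium.
(s2, t2): Rose prefers s1 (5 > 1); Colin prefers t1 (-2 > -4) — not an equilibrium.

(s2, t1)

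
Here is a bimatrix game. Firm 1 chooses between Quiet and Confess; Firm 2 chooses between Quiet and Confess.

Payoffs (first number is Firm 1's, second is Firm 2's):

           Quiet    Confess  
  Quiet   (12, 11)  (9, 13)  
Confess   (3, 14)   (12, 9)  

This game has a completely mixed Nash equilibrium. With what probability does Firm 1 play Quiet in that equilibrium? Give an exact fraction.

5/7

Let p be the probability that Firm 1 plays Quiet. In a completely mixed equilibrium, Firm 2 must be indifferent between Quiet and Confess.
Firm 2's expected payoff from Quiet is 11p + 14(1−p); from Confess it is 13p + 9(1−p).
Setting these equal: −3p + 14 = 4p + 9, so p = 5/7.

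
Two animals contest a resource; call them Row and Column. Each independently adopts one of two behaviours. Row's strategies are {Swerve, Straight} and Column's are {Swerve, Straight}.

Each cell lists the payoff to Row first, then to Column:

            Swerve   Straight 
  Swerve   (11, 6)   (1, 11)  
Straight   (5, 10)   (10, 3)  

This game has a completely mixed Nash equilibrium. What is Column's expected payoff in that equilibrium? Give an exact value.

First find p, the probability Row plays Swerve, from Column's indifference between Swerve and Straight: 6p + 10(1−p) = 11p + 3(1−p), giving p = 7/12.
Since Column is indifferent in equilibrium, Column's expected payoff equals the payoff from either column against (7/12, 5/12). Using Swerve: 6(7/12) + 10(5/12) = 23/3.

23/3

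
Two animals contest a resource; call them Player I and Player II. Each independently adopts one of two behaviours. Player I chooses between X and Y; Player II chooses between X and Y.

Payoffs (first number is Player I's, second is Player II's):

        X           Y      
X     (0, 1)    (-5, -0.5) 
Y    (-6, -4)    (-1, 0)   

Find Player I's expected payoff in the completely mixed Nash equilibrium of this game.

First find y, the probability Player II plays X, from Player I's indifference between X and Y: −5(1−y) = −6y − (1−y), giving y = 2/5.
Since Player I is indifferent in equilibrium, Player I's expected payoff equals the payoff from either row against (2/5, 3/5). Using X: −5(3/5) = -3.

-3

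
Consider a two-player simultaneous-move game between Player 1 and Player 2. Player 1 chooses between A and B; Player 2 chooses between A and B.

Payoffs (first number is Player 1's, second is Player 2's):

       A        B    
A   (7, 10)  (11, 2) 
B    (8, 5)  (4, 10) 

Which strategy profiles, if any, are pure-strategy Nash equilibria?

none

(A, A): Player 1 prefers B (8 > 7) — not an equilibrium.
(A, B): Player 2 prefers A (10 > 2) — not an equilibrium.
(B, A): Player 2 prefers B (10 > 5) — not an equilibrium.
(B, B): Player 1 prefers A (11 > 4) — not an equilibrium.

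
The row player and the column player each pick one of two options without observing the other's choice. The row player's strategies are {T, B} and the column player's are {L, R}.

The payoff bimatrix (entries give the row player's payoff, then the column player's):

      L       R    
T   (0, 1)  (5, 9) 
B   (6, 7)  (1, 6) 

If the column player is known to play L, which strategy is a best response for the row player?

B

Against L, the row player earns 0 from T and 6 from B.
So B is the best response.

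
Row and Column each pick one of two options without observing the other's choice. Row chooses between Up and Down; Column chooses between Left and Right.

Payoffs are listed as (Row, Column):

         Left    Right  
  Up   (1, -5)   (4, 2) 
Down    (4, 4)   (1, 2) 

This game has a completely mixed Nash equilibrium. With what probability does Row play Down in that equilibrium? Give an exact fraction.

7/9

Let x be the probability that Row plays Up. In a completely mixed equilibrium, Column must be indifferent between Left and Right.
Column's expected payoff from Left is −5x + 4(1−x); from Right it is 2x + 2(1−x).
Setting these equal: −9x + 4 = 2, so x = 2/9.
Therefore Row plays Down with probability 1 − 2/9 = 7/9.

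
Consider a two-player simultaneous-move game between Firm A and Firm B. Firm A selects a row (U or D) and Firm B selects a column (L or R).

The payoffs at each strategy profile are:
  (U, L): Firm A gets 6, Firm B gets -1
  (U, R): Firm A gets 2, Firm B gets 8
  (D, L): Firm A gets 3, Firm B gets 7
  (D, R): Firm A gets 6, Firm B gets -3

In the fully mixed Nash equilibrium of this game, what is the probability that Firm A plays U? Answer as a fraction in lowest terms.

10/19

Let p be the probability that Firm A plays U. In a completely mixed equilibrium, Firm B must be indifferent between L and R.
Firm B's expected payoff from L is −p + 7(1−p); from R it is 8p − 3(1−p).
Setting these equal: −8p + 7 = 11p − 3, so p = 10/19.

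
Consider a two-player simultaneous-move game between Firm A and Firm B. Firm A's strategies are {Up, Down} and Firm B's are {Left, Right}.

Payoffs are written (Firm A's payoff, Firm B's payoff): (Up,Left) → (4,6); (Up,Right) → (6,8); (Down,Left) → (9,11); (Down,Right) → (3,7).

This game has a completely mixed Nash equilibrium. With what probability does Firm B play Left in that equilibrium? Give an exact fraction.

3/8

Let q be the probability that Firm B plays Left. In a completely mixed equilibrium, Firm A must be indifferent between Up and Down.
Firm A's expected payoff from Up is 4q + 6(1−q); from Down it is 9q + 3(1−q).
Setting these equal: −2q + 6 = 6q + 3, so q = 3/8.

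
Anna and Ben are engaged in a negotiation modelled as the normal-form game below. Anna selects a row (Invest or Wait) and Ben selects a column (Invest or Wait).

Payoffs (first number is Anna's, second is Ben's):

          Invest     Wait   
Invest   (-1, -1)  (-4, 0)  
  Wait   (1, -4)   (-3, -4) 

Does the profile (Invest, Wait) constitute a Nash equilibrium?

At (Invest, Wait), Anna earns -4; switching to Wait would give -3, so Anna would deviate.
Ben earns 0; switching to Invest would give -1, so Ben has no profitable deviation.
Since at least one player can profitably deviate, this is not a Nash equilibrium.

No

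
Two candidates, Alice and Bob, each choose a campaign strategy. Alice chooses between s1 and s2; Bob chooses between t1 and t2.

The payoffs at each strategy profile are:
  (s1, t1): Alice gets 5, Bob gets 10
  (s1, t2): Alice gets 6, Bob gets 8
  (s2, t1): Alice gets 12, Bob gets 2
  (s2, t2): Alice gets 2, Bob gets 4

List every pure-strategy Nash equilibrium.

(s1, t1): Alice prefers s2 (12 > 5) — not an equilibrium.
(s1, t2): Bob prefers t1 (10 > 8) — not an equilibrium.
(s2, t1): Bob prefers t2 (4 > 2) — not an equilibrium.
(s2, t2): Alice prefers s1 (6 > 2) — not an equilibrium.

none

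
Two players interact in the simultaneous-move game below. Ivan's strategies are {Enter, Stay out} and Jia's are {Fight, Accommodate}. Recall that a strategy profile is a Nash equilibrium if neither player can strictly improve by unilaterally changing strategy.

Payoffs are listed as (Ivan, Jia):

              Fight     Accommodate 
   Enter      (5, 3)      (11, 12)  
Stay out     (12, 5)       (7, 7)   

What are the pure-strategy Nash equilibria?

(Enter, Accommodate)

(Enter, Fight): Ivan prefers Stay out (12 > 5); Jia prefers Accommodate (12 > 3) — not an equilibrium.
(Enter, Accommodate): Ivan gets 11 ≥ 7 from Stay out, and Jia gets 12 ≥ 3 from Fight — Nash equilibrium.
(Stay out, Fight): Jia prefers Accommodate (7 > 5) — not an equilibrium.
(Stay out, Accommodate): Ivan prefers Enter (11 > 7) — not an equilibrium.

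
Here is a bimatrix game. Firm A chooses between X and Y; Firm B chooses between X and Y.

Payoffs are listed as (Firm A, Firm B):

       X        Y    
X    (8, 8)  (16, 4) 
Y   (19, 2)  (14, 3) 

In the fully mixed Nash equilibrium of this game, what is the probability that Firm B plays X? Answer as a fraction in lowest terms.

Let y be the probability that Firm B plays X. In a completely mixed equilibrium, Firm A must be indifferent between X and Y.
Firm A's expected payoff from X is 8y + 16(1−y); from Y it is 19y + 14(1−y).
Setting these equal: −8y + 16 = 5y + 14, so y = 2/13.

2/13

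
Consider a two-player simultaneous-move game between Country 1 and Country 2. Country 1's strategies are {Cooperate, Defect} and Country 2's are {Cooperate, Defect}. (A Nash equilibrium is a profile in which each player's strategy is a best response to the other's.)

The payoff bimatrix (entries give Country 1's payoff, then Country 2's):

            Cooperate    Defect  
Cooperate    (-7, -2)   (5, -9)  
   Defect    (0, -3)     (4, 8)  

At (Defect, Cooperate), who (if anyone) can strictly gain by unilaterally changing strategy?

Country 2

Country 1 at (Defect, Cooperate) earns 0; deviating to Cooperate yields -7 — not better.
Country 2 earns -3; deviating to Defect yields 8 — a strict improvement.
Only Country 2 has a strictly profitable deviation.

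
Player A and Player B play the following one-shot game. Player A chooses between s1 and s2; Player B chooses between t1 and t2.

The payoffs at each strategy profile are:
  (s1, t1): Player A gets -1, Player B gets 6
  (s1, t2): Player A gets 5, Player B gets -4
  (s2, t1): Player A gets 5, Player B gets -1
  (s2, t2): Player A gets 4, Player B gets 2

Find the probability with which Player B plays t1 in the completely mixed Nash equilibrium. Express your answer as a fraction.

1/7

Let q be the probability that Player B plays t1. In a completely mixed equilibrium, Player A must be indifferent between s1 and s2.
Player A's expected payoff from s1 is −q + 5(1−q); from s2 it is 5q + 4(1−q).
Setting these equal: −6q + 5 = q + 4, so q = 1/7.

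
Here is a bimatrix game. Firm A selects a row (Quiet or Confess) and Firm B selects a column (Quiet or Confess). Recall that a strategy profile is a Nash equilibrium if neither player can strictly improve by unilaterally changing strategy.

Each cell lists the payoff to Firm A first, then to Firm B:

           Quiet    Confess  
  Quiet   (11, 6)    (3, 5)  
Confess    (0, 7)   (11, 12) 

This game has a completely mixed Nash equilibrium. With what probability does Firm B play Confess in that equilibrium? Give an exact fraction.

11/19

Let y be the probability that Firm B plays Quiet. In a completely mixed equilibrium, Firm A must be indifferent between Quiet and Confess.
Firm A's expected payoff from Quiet is 11y + 3(1−y); from Confess it is 11(1−y).
Setting these equal: 8y + 3 = −11y + 11, so y = 8/19.
Therefore Firm B plays Confess with probability 1 − 8/19 = 11/19.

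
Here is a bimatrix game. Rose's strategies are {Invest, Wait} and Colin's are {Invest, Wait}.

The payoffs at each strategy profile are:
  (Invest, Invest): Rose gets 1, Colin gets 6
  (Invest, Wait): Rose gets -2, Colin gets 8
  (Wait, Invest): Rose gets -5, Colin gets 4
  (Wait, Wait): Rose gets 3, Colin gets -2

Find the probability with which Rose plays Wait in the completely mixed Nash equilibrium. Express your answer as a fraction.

Let x be the probability that Rose plays Invest. In a completely mixed equilibrium, Colin must be indifferent between Invest and Wait.
Colin's expected payoff from Invest is 6x + 4(1−x); from Wait it is 8x − 2(1−x).
Setting these equal: 2x + 4 = 10x − 2, so x = 3/4.
Therefore Rose plays Wait with probability 1 − 3/4 = 1/4.

1/4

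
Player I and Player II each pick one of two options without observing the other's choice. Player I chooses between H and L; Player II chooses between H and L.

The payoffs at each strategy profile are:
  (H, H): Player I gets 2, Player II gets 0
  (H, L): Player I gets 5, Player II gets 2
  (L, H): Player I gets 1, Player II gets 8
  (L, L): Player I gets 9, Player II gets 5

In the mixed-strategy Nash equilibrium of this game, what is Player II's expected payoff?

16/5

First find x, the probability Player I plays H, from Player II's indifference between H and L: 8(1−x) = 2x + 5(1−x), giving x = 3/5.
Since Player II is indifferent in equilibrium, Player II's expected payoff equals the payoff from either column against (3/5, 2/5). Using H: 8(2/5) = 16/5.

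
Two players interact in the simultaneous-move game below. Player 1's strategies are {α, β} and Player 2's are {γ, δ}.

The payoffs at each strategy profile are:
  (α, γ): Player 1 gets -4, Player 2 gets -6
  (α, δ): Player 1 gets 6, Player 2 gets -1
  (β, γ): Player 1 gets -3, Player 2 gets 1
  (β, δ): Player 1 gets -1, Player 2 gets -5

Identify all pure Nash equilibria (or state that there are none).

(α, δ) and (β, γ)

(α, γ): Player 1 prefers β (-3 > -4); Player 2 prefers δ (-1 > -6) — not an equilibrium.
(α, δ): Player 1 gets 6 ≥ -1 from β, and Player 2 gets -1 ≥ -6 from γ — Nash equilibrium.
(β, γ): Player 1 gets -3 ≥ -4 from α, and Player 2 gets 1 ≥ -5 from δ — Nash equilibrium.
(β, δ): Player 1 prefers α (6 > -1); Player 2 prefers γ (1 > -5) — not an equilibrium.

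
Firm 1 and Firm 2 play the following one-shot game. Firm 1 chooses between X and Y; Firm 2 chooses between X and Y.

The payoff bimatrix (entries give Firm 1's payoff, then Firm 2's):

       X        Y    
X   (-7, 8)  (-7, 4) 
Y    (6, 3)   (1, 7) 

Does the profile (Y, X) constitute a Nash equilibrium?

No

At (Y, X), Firm 1 earns 6; switching to X would give -7, so Firm 1 has no profitable deviation.
Firm 2 earns 3; switching to Y would give 7, so Firm 2 would deviate.
Since at least one player can profitably deviate, this is not a Nash equilibrium.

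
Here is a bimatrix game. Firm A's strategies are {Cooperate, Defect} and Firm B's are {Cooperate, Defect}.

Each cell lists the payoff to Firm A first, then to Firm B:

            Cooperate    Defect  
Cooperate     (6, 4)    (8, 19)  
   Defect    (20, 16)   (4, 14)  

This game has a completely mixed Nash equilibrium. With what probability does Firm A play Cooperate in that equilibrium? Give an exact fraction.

2/17

Let p be the probability that Firm A plays Cooperate. In a completely mixed equilibrium, Firm B must be indifferent between Cooperate and Defect.
Firm B's expected payoff from Cooperate is 4p + 16(1−p); from Defect it is 19p + 14(1−p).
Setting these equal: −12p + 16 = 5p + 14, so p = 2/17.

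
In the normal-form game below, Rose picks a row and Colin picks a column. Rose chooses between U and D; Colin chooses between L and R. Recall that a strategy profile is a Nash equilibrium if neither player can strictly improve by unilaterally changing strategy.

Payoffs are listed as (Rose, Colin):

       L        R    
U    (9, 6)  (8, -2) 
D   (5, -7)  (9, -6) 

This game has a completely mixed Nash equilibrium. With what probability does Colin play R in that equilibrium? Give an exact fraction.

Let c be the probability that Colin plays L. In a completely mixed equilibrium, Rose must be indifferent between U and D.
Rose's expected payoff from U is 9c + 8(1−c); from D it is 5c + 9(1−c).
Setting these equal: c + 8 = −4c + 9, so c = 1/5.
Therefore Colin plays R with probability 1 − 1/5 = 4/5.

4/5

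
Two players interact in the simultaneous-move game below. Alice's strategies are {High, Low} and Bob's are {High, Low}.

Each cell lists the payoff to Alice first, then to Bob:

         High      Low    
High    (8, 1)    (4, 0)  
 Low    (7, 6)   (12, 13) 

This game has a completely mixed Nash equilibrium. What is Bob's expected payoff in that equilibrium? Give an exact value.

13/8

First find p, the probability Alice plays High, from Bob's indifference between High and Low: p + 6(1−p) = 13(1−p), giving p = 7/8.
Since Bob is indifferent in equilibrium, Bob's expected payoff equals the payoff from either column against (7/8, 1/8). Using High: (7/8) + 6(1/8) = 13/8.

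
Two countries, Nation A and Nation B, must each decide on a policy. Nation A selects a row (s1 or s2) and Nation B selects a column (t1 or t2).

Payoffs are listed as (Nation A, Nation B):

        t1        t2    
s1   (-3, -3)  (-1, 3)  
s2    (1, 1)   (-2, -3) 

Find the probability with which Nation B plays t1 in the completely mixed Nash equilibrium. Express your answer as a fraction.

Let c be the probability that Nation B plays t1. In a completely mixed equilibrium, Nation A must be indifferent between s1 and s2.
Nation A's expected payoff from s1 is −3c − (1−c); from s2 it is c − 2(1−c).
Setting these equal: −2c − 1 = 3c − 2, so c = 1/5.

1/5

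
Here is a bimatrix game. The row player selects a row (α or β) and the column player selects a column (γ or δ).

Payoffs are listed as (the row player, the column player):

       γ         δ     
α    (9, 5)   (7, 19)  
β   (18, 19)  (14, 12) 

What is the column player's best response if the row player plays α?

δ

Against α, the column player earns 5 from γ and 19 from δ.
So δ is the best response.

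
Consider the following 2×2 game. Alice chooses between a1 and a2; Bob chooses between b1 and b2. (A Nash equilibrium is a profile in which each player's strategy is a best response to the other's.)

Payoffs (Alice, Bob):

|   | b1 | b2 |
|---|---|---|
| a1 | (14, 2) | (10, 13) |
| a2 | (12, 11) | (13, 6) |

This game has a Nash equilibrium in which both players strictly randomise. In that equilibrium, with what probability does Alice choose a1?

5/16

Let p be the probability that Alice plays a1. In a completely mixed equilibrium, Bob must be indifferent between b1 and b2.
Bob's expected payoff from b1 is 2p + 11(1−p); from b2 it is 13p + 6(1−p).
Setting these equal: −9p + 11 = 7p + 6, so p = 5/16.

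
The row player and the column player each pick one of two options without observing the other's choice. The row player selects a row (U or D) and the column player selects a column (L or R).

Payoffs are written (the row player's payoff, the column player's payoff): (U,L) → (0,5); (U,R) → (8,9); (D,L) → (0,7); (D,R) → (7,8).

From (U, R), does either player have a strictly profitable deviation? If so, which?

Neither

The row player at (U, R) earns 8; deviating to D yields 7 — not better.
The column player earns 9; deviating to L yields 5 — not better.
Neither player can strictly improve; the profile is a Nash equilibrium.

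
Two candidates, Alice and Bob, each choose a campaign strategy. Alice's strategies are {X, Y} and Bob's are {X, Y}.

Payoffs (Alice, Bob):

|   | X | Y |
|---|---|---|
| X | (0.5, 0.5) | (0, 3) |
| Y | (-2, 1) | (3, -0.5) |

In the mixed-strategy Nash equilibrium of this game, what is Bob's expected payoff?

13/16

First find p, the probability Alice plays X, from Bob's indifference between X and Y: 0.5p + (1−p) = 3p − 0.5(1−p), giving p = 3/8.
Since Bob is indifferent in equilibrium, Bob's expected payoff equals the payoff from either column against (3/8, 5/8). Using X: 0.5(3/8) + (5/8) = 13/16.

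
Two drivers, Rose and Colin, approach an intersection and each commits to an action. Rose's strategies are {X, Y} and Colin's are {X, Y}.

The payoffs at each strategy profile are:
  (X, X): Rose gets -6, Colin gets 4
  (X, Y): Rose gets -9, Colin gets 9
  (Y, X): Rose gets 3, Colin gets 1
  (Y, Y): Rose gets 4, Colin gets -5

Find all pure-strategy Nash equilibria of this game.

(Y, X)

(X, X): Rose prefers Y (3 > -6); Colin prefers Y (9 > 4) — not an equilibrium.
(X, Y): Rose prefers Y (4 > -9) — not an equilibrium.
(Y, X): Rose gets 3 ≥ -6 from X, and Colin gets 1 ≥ -5 from Y — Nash equilibrium.
(Y, Y): Colin prefers X (1 > -5) — not an equilibrium.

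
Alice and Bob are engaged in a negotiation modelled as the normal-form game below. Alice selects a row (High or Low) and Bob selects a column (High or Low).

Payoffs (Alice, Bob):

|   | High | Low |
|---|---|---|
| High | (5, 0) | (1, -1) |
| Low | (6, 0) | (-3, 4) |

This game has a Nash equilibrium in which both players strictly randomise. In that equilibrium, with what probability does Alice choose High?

Let r be the probability that Alice plays High. In a completely mixed equilibrium, Bob must be indifferent between High and Low.
Bob's expected payoff from High is 0; from Low it is −r + 4(1−r).
Setting these equal: 0 = −5r + 4, so r = 4/5.

4/5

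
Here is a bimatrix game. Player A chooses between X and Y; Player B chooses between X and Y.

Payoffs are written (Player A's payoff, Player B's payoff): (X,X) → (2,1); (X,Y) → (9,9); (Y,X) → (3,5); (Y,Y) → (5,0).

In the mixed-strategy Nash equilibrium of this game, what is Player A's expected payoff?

17/5

First find q, the probability Player B plays X, from Player A's indifference between X and Y: 2q + 9(1−q) = 3q + 5(1−q), giving q = 4/5.
Since Player A is indifferent in equilibrium, Player A's expected payoff equals the payoff from either row against (4/5, 1/5). Using X: 2(4/5) + 9(1/5) = 17/5.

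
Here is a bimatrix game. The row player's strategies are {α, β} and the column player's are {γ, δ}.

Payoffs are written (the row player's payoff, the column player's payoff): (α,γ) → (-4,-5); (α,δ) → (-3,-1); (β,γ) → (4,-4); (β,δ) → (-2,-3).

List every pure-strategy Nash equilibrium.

(β, δ)

(α, γ): the row player prefers β (4 > -4); the column player prefers δ (-1 > -5) — not an equilibrium.
(α, δ): the row player prefers β (-2 > -3) — not an equilibrium.
(β, γ): the column player prefers δ (-3 > -4) — not an equilibrium.
(β, δ): the row player gets -2 ≥ -3 from α, and the column player gets -3 ≥ -4 from γ — Nash equilibrium.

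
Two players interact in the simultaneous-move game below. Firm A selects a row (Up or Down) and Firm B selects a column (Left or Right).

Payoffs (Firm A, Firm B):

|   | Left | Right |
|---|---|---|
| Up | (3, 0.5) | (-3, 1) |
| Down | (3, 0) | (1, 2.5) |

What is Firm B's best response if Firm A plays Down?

Right

Against Down, Firm B earns 0 from Left and 2.5 from Right.
So Right is the best response.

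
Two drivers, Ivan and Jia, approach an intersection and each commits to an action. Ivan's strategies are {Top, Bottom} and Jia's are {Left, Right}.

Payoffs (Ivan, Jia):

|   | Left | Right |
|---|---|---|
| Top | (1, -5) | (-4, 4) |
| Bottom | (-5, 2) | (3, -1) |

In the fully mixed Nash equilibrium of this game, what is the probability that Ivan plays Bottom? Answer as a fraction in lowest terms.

Let p be the probability that Ivan plays Top. In a completely mixed equilibrium, Jia must be indifferent between Left and Right.
Jia's expected payoff from Left is −5p + 2(1−p); from Right it is 4p − (1−p).
Setting these equal: −7p + 2 = 5p − 1, so p = 1/4.
Therefore Ivan plays Bottom with probability 1 − 1/4 = 3/4.

3/4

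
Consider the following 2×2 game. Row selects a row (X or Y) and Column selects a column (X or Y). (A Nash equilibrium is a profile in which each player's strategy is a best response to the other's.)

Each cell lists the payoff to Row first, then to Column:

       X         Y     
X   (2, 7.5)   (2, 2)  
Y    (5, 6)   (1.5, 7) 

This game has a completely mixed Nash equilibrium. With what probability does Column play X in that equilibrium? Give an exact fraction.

Let c be the probability that Column plays X. In a completely mixed equilibrium, Row must be indifferent between X and Y.
Row's expected payoff from X is 2c + 2(1−c); from Y it is 5c + 1.5(1−c).
Setting these equal: 2 = 3.5c + 1.5, so c = 1/7.

1/7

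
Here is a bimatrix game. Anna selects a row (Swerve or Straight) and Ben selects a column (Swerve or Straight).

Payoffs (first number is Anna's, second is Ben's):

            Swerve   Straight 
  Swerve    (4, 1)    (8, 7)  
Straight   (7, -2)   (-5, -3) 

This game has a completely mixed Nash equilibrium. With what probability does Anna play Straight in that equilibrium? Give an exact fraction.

Let r be the probability that Anna plays Swerve. In a completely mixed equilibrium, Ben must be indifferent between Swerve and Straight.
Ben's expected payoff from Swerve is r − 2(1−r); from Straight it is 7r − 3(1−r).
Setting these equal: 3r − 2 = 10r − 3, so r = 1/7.
Therefore Anna plays Straight with probability 1 − 1/7 = 6/7.

6/7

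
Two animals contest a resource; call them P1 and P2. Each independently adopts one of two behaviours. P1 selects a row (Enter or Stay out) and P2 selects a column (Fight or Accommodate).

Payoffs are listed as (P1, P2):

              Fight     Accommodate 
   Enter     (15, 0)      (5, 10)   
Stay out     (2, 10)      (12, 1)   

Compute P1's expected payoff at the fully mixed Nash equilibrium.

17/2

First find y, the probability P2 plays Fight, from P1's indifference between Enter and Stay out: 15y + 5(1−y) = 2y + 12(1−y), giving y = 7/20.
Since P1 is indifferent in equilibrium, P1's expected payoff equals the payoff from either row against (7/20, 13/20). Using Enter: 15(7/20) + 5(13/20) = 17/2.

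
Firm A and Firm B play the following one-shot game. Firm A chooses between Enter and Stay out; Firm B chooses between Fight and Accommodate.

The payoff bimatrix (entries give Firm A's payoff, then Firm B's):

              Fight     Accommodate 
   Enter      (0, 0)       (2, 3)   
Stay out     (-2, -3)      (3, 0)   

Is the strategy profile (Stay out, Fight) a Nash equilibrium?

No

At (Stay out, Fight), Firm A earns -2; switching to Enter would give 0, so Firm A would deviate.
Firm B earns -3; switching to Accommodate would give 0, so Firm B would deviate.
Since at least one player can profitably deviate, this is not a Nash equilibrium.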